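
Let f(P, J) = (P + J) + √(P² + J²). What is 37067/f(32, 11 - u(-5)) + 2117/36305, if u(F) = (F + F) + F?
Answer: 39027566959/30205760 - 185335*√17/832 ≈ 373.60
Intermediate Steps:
u(F) = 3*F (u(F) = 2*F + F = 3*F)
f(P, J) = J + P + √(J² + P²) (f(P, J) = (J + P) + √(J² + P²) = J + P + √(J² + P²))
37067/f(32, 11 - u(-5)) + 2117/36305 = 37067/((11 - 3*(-5)) + 32 + √((11 - 3*(-5))² + 32²)) + 2117/36305 = 37067/((11 - 1*(-15)) + 32 + √((11 - 1*(-15))² + 1024)) + 2117*(1/36305) = 37067/((11 + 15) + 32 + √((11 + 15)² + 1024)) + 2117/36305 = 37067/(26 + 32 + √(26² + 1024)) + 2117/36305 = 37067/(26 + 32 + √(676 + 1024)) + 2117/36305 = 37067/(26 + 32 + √1700) + 2117/36305 = 37067/(26 + 32 + 10*√17) + 2117/36305 = 37067/(58 + 10*√17) + 2117/36305 = 2117/36305 + 37067/(58 + 10*√17)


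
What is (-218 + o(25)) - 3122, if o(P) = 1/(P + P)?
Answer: -166999/50 ≈ -3340.0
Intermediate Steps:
o(P) = 1/(2*P)
(-218 + o(25)) - 3122 = (-218 + (½)/25) - 3122 = (-218 + (½)*(1/25)) - 3122 = (-218 + 1/50) - 3122 = -10899/50 - 3122 = -166999/50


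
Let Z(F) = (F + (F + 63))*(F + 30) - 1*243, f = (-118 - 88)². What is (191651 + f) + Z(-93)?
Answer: 241593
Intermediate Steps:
f = 42436 (f = (-206)² = 42436)
Z(F) = -243 + (30 + F)*(63 + 2*F) (Z(F) = (F + (63 + F))*(30 + F) - 243 = (63 + 2*F)*(30 + F) - 243 = (30 + F)*(63 + 2*F) - 243 = -243 + (30 + F)*(63 + 2*F))
(191651 + f) + Z(-93) = (191651 + 42436) + (1647 + 2*(-93)² + 123*(-93)) = 234087 + (1647 + 2*8649 - 11439) = 234087 + (1647 + 17298 - 11439) = 234087 + 7506 = 241593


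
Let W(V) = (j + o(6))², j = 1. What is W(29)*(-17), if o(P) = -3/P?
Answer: -17/4 ≈ -4.2500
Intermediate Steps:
W(V) = ¼ (W(V) = (1 - 3/6)² = (1 - 3*⅙)² = (1 - ½)² = (½)² = ¼)
W(29)*(-17) = (¼)*(-17) = -17/4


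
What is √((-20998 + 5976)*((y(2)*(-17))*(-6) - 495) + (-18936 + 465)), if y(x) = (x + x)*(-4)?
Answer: 3*√3548147 ≈ 5651.0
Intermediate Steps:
y(x) = -8*x (y(x) = (2*x)*(-4) = -8*x)
√((-20998 + 5976)*((y(2)*(-17))*(-6) - 495) + (-18936 + 465)) = √((-20998 + 5976)*((-8*2*(-17))*(-6) - 495) + (-18936 + 465)) = √(-15022*(-16*(-17)*(-6) - 495) - 18471) = √(-15022*(272*(-6) - 495) - 18471) = √(-15022*(-1632 - 495) - 18471) = √(-15022*(-2127) - 18471) = √(31951794 - 18471) = √31933323 = 3*√3548147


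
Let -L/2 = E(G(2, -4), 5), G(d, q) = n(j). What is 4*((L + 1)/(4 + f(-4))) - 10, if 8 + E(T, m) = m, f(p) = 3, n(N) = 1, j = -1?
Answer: -6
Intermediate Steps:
G(d, q) = 1
E(T, m) = -8 + m
L = 6 (L = -2*(-8 + 5) = -2*(-3) = 6)
4*((L + 1)/(4 + f(-4))) - 10 = 4*((6 + 1)/(4 + 3)) - 10 = 4*(7/7) - 10 = 4*(7*(1/7)) - 10 = 4*1 - 10 = 4 - 10 = -6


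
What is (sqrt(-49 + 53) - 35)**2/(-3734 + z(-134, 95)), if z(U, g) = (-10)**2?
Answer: -1089/3634 ≈ -0.29967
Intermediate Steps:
z(U, g) = 100
(sqrt(-49 + 53) - 35)**2/(-3734 + z(-134, 95)) = (sqrt(-49 + 53) - 35)**2/(-3734 + 100) = (sqrt(4) - 35)**2/(-3634) = (2 - 35)**2*(-1/3634) = (-33)**2*(-1/3634) = 1089*(-1/3634) = -1089/3634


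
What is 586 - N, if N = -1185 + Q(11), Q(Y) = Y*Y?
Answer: 1650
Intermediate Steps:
Q(Y) = Y²
N = -1064 (N = -1185 + 11² = -1185 + 121 = -1064)
586 - N = 586 - 1*(-1064) = 586 + 1064 = 1650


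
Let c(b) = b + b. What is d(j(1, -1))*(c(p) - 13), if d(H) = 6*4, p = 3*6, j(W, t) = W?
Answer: 552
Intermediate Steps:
p = 18
c(b) = 2*b
d(H) = 24
d(j(1, -1))*(c(p) - 13) = 24*(2*18 - 13) = 24*(36 - 13) = 24*23 = 552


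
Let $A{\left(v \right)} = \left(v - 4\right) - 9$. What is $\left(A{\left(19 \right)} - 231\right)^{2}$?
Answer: $50625$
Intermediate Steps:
$A{\left(v \right)} = -13 + v$ ($A{\left(v \right)} = \left(-4 + v\right) - 9 = -13 + v$)
$\left(A{\left(19 \right)} - 231\right)^{2} = \left(\left(-13 + 19\right) - 231\right)^{2} = \left(6 - 231\right)^{2} = \left(-225\right)^{2} = 50625$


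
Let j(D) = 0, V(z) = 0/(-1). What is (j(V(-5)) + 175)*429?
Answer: 75075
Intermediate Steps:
V(z) = 0 (V(z) = 0*(-1) = 0)
(j(V(-5)) + 175)*429 = (0 + 175)*429 = 175*429 = 75075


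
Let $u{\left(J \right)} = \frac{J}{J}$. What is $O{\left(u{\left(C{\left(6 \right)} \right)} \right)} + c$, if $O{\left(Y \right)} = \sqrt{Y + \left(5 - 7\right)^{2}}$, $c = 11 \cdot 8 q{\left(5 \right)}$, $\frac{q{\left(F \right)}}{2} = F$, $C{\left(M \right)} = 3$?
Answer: $880 + \sqrt{5} \approx 882.24$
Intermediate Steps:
$q{\left(F \right)} = 2 F$
$u{\left(J \right)} = 1$
$c = 880$ ($c = 11 \cdot 8 \cdot 2 \cdot 5 = 88 \cdot 10 = 880$)
$O{\left(Y \right)} = \sqrt{4 + Y}$ ($O{\left(Y \right)} = \sqrt{Y + \left(-2\right)^{2}} = \sqrt{Y + 4} = \sqrt{4 + Y}$)
$O{\left(u{\left(C{\left(6 \right)} \right)} \right)} + c = \sqrt{4 + 1} + 880 = \sqrt{5} + 880 = 880 + \sqrt{5}$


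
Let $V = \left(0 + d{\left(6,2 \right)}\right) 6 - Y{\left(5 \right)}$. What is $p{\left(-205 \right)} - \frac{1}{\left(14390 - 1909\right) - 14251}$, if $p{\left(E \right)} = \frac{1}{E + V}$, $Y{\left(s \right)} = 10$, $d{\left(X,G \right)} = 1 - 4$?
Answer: $- \frac{1537}{412410} \approx -0.0037269$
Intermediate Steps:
$d{\left(X,G \right)} = -3$
$V = -28$ ($V = \left(0 - 3\right) 6 - 10 = \left(-3\right) 6 - 10 = -18 - 10 = -28$)
$p{\left(E \right)} = \frac{1}{-28 + E}$ ($p{\left(E \right)} = \frac{1}{E - 28} = \frac{1}{-28 + E}$)
$p{\left(-205 \right)} - \frac{1}{\left(14390 - 1909\right) - 14251} = \frac{1}{-28 - 205} - \frac{1}{\left(14390 - 1909\right) - 14251} = \frac{1}{-233} - \frac{1}{12481 - 14251} = - \frac{1}{233} - \frac{1}{-1770} = - \frac{1}{233} - - \frac{1}{1770} = - \frac{1}{233} + \frac{1}{1770} = - \frac{1537}{412410}$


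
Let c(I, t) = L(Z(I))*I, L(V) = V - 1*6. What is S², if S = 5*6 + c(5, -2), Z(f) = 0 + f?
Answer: 625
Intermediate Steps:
Z(f) = f
L(V) = -6 + V (L(V) = V - 6 = -6 + V)
c(I, t) = I*(-6 + I) (c(I, t) = (-6 + I)*I = I*(-6 + I))
S = 25 (S = 5*6 + 5*(-6 + 5) = 30 + 5*(-1) = 30 - 5 = 25)
S² = 25² = 625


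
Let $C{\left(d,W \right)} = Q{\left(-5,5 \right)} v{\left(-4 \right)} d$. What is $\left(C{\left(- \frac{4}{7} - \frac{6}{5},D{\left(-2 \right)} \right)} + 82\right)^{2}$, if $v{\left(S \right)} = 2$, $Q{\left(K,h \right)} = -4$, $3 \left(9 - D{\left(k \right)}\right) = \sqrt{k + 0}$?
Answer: $\frac{11329956}{1225} \approx 9248.9$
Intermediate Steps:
$D{\left(k \right)} = 9 - \frac{\sqrt{k}}{3}$ ($D{\left(k \right)} = 9 - \frac{\sqrt{k + 0}}{3} = 9 - \frac{\sqrt{k}}{3}$)
$C{\left(d,W \right)} = - 8 d$ ($C{\left(d,W \right)} = \left(-4\right) 2 d = - 8 d$)
$\left(C{\left(- \frac{4}{7} - \frac{6}{5},D{\left(-2 \right)} \right)} + 82\right)^{2} = \left(- 8 \left(- \frac{4}{7} - \frac{6}{5}\right) + 82\right)^{2} = \left(\left(-8\right) \left(- \frac{62}{35}\right) + 82\right)^{2} = \left(\frac{496}{35} + 82\right)^{2} = \left(\frac{3366}{35}\right)^{2} = \frac{11329956}{1225}$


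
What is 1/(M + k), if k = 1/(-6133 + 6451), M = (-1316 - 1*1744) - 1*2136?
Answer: -318/1652327 ≈ -0.00019246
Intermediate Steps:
M = -5196 (M = (-1316 - 1744) - 2136 = -3060 - 2136 = -5196)
k = 1/318 ≈ 0.0031447
1/(M + k) = 1/(-5196 + 1/318) = 1/(-1652327/318) = -318/1652327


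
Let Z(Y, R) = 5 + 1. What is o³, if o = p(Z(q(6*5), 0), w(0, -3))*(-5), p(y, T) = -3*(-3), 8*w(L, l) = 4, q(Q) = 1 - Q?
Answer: -91125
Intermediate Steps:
w(L, l) = ½ (w(L, l) = (⅛)*4 = ½)
Z(Y, R) = 6
p(y, T) = 9
o = -45 (o = 9*(-5) = -45)
o³ = (-45)³ = -91125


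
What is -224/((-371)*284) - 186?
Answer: -699910/3763 ≈ -186.00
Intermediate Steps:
-224/((-371)*284) - 186 = -(-32)/(53*284) - 186 = -224*(-1/105364) - 186 = 8/3763 - 186 = -699910/3763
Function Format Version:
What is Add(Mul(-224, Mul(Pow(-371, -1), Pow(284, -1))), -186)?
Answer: Rational(-699910, 3763) ≈ -186.00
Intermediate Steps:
Add(Mul(-224, Mul(Pow(-371, -1), Pow(284, -1))), -186) = Add(Mul(-224, Mul(Rational(-1, 371), Rational(1, 284))), -186) = Add(Mul(-224, Rational(-1, 105364)), -186) = Add(Rational(8, 3763), -186) = Rational(-699910, 3763)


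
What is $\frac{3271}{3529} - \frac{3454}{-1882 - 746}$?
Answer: $\frac{10392677}{4637106} \approx 2.2412$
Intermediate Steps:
$\frac{3271}{3529} - \frac{3454}{-1882 - 746} = 3271 \cdot \frac{1}{3529} - \frac{3454}{-2628} = \frac{3271}{3529} - - \frac{1727}{1314} = \frac{3271}{3529} + \frac{1727}{1314} = \frac{10392677}{4637106}$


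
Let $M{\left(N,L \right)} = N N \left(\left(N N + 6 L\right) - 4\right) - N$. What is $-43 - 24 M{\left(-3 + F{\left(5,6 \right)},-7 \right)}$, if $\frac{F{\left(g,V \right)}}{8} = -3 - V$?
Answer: $-753166843$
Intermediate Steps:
$F{\left(g,V \right)} = -24 - 8 V$ ($F{\left(g,V \right)} = 8 \left(-3 - V\right) = -24 - 8 V$)
$M{\left(N,L \right)} = - N + N^{2} \left(-4 + N^{2} + 6 L\right)$ ($M{\left(N,L \right)} = N^{2} \left(\left(N^{2} + 6 L\right) - 4\right) - N = N^{2} \left(-4 + N^{2} + 6 L\right) - N = - N + N^{2} \left(-4 + N^{2} + 6 L\right)$)
$-43 - 24 M{\left(-3 + F{\left(5,6 \right)},-7 \right)} = -43 - 24 \left(-3 - 72\right) \left(-1 + \left(-3 - 72\right)^{3} - 4 \left(-3 - 72\right) + 6 \left(-7\right) \left(-3 - 72\right)\right) = -43 - 24 \left(- 75 \left(-1 + \left(-75\right)^{3} - -300 + 6 \left(-7\right) \left(-75\right)\right)\right) = -43 - 24 \left(- 75 \left(-1 - 421875 + 300 + 3150\right)\right) = -43 - 24 \left(\left(-75\right) \left(-418426\right)\right) = -43 - 753166800 = -753166843$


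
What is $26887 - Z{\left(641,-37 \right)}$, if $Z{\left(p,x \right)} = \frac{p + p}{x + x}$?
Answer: $\frac{995460}{37} \approx 26904.0$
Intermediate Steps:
$Z{\left(p,x \right)} = \frac{p}{x}$ ($Z{\left(p,x \right)} = \frac{2 p}{2 x} = 2 p \frac{1}{2 x} = \frac{p}{x}$)
$26887 - Z{\left(641,-37 \right)} = 26887 - \frac{641}{-37} = 26887 - 641 \left(- \frac{1}{37}\right) = 26887 - - \frac{641}{37} = 26887 + \frac{641}{37} = \frac{995460}{37}$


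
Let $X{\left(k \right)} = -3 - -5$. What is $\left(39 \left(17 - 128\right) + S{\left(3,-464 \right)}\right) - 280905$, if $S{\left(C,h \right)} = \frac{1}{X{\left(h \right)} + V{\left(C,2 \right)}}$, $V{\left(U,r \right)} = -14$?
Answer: $- \frac{3422809}{12} \approx -2.8523 \cdot 10^{5}$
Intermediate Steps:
$X{\left(k \right)} = 2$ ($X{\left(k \right)} = -3 + 5 = 2$)
$S{\left(C,h \right)} = - \frac{1}{12}$ ($S{\left(C,h \right)} = \frac{1}{2 - 14} = \frac{1}{-12} = - \frac{1}{12}$)
$\left(39 \left(17 - 128\right) + S{\left(3,-464 \right)}\right) - 280905 = \left(39 \left(17 - 128\right) - \frac{1}{12}\right) - 280905 = \left(39 \left(-111\right) - \frac{1}{12}\right) - 280905 = \left(-4329 - \frac{1}{12}\right) - 280905 = - \frac{51949}{12} - 280905 = - \frac{3422809}{12}$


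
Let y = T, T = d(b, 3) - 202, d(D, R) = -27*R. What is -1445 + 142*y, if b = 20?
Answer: -41631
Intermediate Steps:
T = -283 (T = -27*3 - 202 = -81 - 202 = -283)
y = -283
-1445 + 142*y = -1445 + 142*(-283) = -1445 - 40186 = -41631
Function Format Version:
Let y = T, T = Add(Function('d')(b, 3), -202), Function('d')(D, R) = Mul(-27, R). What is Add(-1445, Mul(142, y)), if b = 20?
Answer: -41631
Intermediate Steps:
T = -283 (T = Add(Mul(-27, 3), -202) = Add(-81, -202) = -283)
y = -283
Add(-1445, Mul(142, y)) = Add(-1445, Mul(142, -283)) = Add(-1445, -40186) = -41631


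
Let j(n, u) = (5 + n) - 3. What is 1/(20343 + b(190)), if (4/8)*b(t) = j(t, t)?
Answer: 1/20727 ≈ 4.8246e-5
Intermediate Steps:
j(n, u) = 2 + n
b(t) = 4 + 2*t (b(t) = 2*(2 + t) = 4 + 2*t)
1/(20343 + b(190)) = 1/(20343 + (4 + 2*190)) = 1/(20343 + (4 + 380)) = 1/(20343 + 384) = 1/20727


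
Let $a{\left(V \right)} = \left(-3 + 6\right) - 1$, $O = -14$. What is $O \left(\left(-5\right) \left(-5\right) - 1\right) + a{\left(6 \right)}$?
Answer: $-334$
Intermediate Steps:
$a{\left(V \right)} = 2$ ($a{\left(V \right)} = 3 - 1 = 2$)
$O \left(\left(-5\right) \left(-5\right) - 1\right) + a{\left(6 \right)} = - 14 \left(\left(-5\right) \left(-5\right) - 1\right) + 2 = - 14 \left(25 - 1\right) + 2 = \left(-14\right) 24 + 2 = -336 + 2 = -334$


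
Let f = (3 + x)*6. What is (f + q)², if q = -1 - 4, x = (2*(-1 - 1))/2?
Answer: 1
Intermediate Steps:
x = -2 (x = (2*(-2))*(½) = -4*½ = -2)
q = -5
f = 6 (f = (3 - 2)*6 = 1*6 = 6)
(f + q)² = (6 - 5)² = 1² = 1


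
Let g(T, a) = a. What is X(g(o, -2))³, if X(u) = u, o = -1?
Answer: -8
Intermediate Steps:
X(g(o, -2))³ = (-2)³ = -8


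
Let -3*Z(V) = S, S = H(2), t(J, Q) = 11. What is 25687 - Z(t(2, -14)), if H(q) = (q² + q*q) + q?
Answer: 77071/3 ≈ 25690.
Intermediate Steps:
H(q) = q + 2*q² (H(q) = (q² + q²) + q = 2*q² + q = q + 2*q²)
S = 10 (S = 2*(1 + 2*2) = 2*(1 + 4) = 2*5 = 10)
Z(V) = -10/3 (Z(V) = -⅓*10 = -10/3)
25687 - Z(t(2, -14)) = 25687 - 1*(-10/3) = 25687 + 10/3 = 77071/3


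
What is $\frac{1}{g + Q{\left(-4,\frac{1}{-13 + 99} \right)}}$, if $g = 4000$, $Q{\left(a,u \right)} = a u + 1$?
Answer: $\frac{43}{172041} \approx 0.00024994$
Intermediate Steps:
$Q{\left(a,u \right)} = 1 + a u$
$\frac{1}{g + Q{\left(-4,\frac{1}{-13 + 99} \right)}} = \frac{1}{4000 + \left(1 - \frac{4}{-13 + 99}\right)} = \frac{1}{4000 + \left(1 - \frac{4}{86}\right)} = \frac{1}{4000 + \left(1 - \frac{2}{43}\right)} = \frac{1}{4000 + \frac{41}{43}} = \frac{1}{\frac{172041}{43}} = \frac{43}{172041}$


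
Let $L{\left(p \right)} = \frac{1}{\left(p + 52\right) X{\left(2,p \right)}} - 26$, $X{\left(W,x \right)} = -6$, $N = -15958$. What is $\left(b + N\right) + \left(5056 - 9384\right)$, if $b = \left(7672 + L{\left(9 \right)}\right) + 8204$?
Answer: $- \frac{1623577}{366} \approx -4436.0$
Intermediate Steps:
$L{\left(p \right)} = -26 - \frac{1}{6 \left(52 + p\right)}$ ($L{\left(p \right)} = \frac{1}{\left(p + 52\right) \left(-6\right)} - 26 = \frac{1}{52 + p} \left(- \frac{1}{6}\right) - 26 = - \frac{1}{6 \left(52 + p\right)} - 26 = -26 - \frac{1}{6 \left(52 + p\right)}$)
$b = \frac{5801099}{366}$ ($b = \left(7672 + \frac{-8113 - 1404}{6 \left(52 + 9\right)}\right) + 8204 = \left(7672 + \frac{-8113 - 1404}{6 \cdot 61}\right) + 8204 = \left(7672 + \frac{1}{6} \cdot \frac{1}{61} \left(-9517\right)\right) + 8204 = \left(7672 - \frac{9517}{366}\right) + 8204 = \frac{2798435}{366} + 8204 = \frac{5801099}{366} \approx 15850.0$)
$\left(b + N\right) + \left(5056 - 9384\right) = \left(\frac{5801099}{366} - 15958\right) + \left(5056 - 9384\right) = - \frac{39529}{366} + \left(5056 - 9384\right) = - \frac{39529}{366} - 4328 = - \frac{1623577}{366}$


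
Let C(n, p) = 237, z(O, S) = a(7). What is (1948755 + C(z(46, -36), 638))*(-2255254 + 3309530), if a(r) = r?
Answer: 2054775489792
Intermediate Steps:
z(O, S) = 7
(1948755 + C(z(46, -36), 638))*(-2255254 + 3309530) = (1948755 + 237)*(-2255254 + 3309530) = 1948992*1054276 = 2054775489792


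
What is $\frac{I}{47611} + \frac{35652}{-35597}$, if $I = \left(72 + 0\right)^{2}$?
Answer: $- \frac{1512892524}{1694808767} \approx -0.89266$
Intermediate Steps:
$I = 5184$ ($I = 72^{2} = 5184$)
$\frac{I}{47611} + \frac{35652}{-35597} = \frac{5184}{47611} + \frac{35652}{-35597} = 5184 \cdot \frac{1}{47611} + 35652 \left(- \frac{1}{35597}\right) = \frac{5184}{47611} - \frac{35652}{35597} = - \frac{1512892524}{1694808767}$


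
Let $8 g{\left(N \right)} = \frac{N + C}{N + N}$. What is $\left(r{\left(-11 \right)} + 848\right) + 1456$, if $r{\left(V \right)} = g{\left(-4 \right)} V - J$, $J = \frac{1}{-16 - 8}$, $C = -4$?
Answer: $\frac{6908}{3} \approx 2302.7$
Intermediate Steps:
$g{\left(N \right)} = \frac{-4 + N}{16 N}$ ($g{\left(N \right)} = \frac{\left(N - 4\right) \frac{1}{N + N}}{8} = \frac{\left(-4 + N\right) \frac{1}{2 N}}{8} = \frac{\frac{1}{2} \frac{1}{N} \left(-4 + N\right)}{8} = \frac{-4 + N}{16 N}$)
$J = - \frac{1}{24}$ ($J = \frac{1}{-24} = - \frac{1}{24} \approx -0.041667$)
$r{\left(V \right)} = \frac{1}{24} + \frac{V}{8}$ ($r{\left(V \right)} = \frac{-4 - 4}{16 \left(-4\right)} V - - \frac{1}{24} = \frac{1}{16} \left(- \frac{1}{4}\right) \left(-8\right) V + \frac{1}{24} = \frac{V}{8} + \frac{1}{24} = \frac{1}{24} + \frac{V}{8}$)
$\left(r{\left(-11 \right)} + 848\right) + 1456 = \left(\left(\frac{1}{24} + \frac{1}{8} \left(-11\right)\right) + 848\right) + 1456 = \left(\left(\frac{1}{24} - \frac{11}{8}\right) + 848\right) + 1456 = \left(- \frac{4}{3} + 848\right) + 1456 = \frac{2540}{3} + 1456 = \frac{6908}{3}$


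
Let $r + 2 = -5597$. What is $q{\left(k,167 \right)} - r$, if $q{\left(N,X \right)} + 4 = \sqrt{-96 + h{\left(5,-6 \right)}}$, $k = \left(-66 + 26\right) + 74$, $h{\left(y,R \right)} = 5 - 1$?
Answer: $5595 + 2 i \sqrt{23} \approx 5595.0 + 9.5917 i$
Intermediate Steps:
$h{\left(y,R \right)} = 4$ ($h{\left(y,R \right)} = 5 - 1 = 4$)
$k = 34$ ($k = -40 + 74 = 34$)
$r = -5599$ ($r = -2 - 5597 = -5599$)
$q{\left(N,X \right)} = -4 + 2 i \sqrt{23}$ ($q{\left(N,X \right)} = -4 + \sqrt{-96 + 4} = -4 + \sqrt{-92} = -4 + 2 i \sqrt{23}$)
$q{\left(k,167 \right)} - r = \left(-4 + 2 i \sqrt{23}\right) - -5599 = \left(-4 + 2 i \sqrt{23}\right) + 5599 = 5595 + 2 i \sqrt{23}$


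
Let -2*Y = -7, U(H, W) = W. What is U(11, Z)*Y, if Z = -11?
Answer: -77/2 ≈ -38.500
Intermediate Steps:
Y = 7/2 (Y = -½*(-7) = 7/2 ≈ 3.5000)
U(11, Z)*Y = -11*7/2 = -77/2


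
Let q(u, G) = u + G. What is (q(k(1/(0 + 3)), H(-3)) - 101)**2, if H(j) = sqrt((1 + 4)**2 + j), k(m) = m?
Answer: 91402/9 - 604*sqrt(22)/3 ≈ 9211.4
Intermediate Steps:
H(j) = sqrt(25 + j) (H(j) = sqrt(5**2 + j) = sqrt(25 + j))
q(u, G) = G + u
(q(k(1/(0 + 3)), H(-3)) - 101)**2 = ((sqrt(25 - 3) + 1/(0 + 3)) - 101)**2 = ((sqrt(22) + 1/3) - 101)**2 = ((1/3 + sqrt(22)) - 101)**2 = (-302/3 + sqrt(22))**2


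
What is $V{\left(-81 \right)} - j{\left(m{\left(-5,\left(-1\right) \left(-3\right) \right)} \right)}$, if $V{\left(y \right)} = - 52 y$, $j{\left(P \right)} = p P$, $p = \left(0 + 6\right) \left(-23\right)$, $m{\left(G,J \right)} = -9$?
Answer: $2970$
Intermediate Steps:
$p = -138$ ($p = 6 \left(-23\right) = -138$)
$j{\left(P \right)} = - 138 P$
$V{\left(-81 \right)} - j{\left(m{\left(-5,\left(-1\right) \left(-3\right) \right)} \right)} = \left(-52\right) \left(-81\right) - \left(-138\right) \left(-9\right) = 4212 - 1242 = 2970$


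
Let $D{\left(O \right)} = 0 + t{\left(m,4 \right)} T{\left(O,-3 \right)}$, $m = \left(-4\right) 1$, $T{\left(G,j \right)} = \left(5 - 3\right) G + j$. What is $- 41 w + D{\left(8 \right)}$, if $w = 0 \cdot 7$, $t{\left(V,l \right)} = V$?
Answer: $-52$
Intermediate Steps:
$T{\left(G,j \right)} = j + 2 G$ ($T{\left(G,j \right)} = \left(5 - 3\right) G + j = 2 G + j = j + 2 G$)
$m = -4$
$D{\left(O \right)} = 12 - 8 O$ ($D{\left(O \right)} = 0 - 4 \left(-3 + 2 O\right) = 0 - \left(-12 + 8 O\right) = 12 - 8 O$)
$w = 0$
$- 41 w + D{\left(8 \right)} = \left(-41\right) 0 + \left(12 - 64\right) = 0 + \left(12 - 64\right) = 0 - 52 = -52$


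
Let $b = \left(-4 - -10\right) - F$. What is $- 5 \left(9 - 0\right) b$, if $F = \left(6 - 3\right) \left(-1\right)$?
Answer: $-405$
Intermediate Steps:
$F = -3$ ($F = 3 \left(-1\right) = -3$)
$b = 9$ ($b = \left(-4 - -10\right) - -3 = \left(-4 + 10\right) + 3 = 6 + 3 = 9$)
$- 5 \left(9 - 0\right) b = - 5 \left(9 - 0\right) 9 = - 5 \left(9 + 0\right) 9 = \left(-5\right) 9 \cdot 9 = \left(-45\right) 9 = -405$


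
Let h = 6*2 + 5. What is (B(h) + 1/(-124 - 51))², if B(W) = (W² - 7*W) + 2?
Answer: 905949801/30625 ≈ 29582.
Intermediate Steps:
h = 17 (h = 12 + 5 = 17)
B(W) = 2 + W² - 7*W
(B(h) + 1/(-124 - 51))² = ((2 + 17² - 7*17) + 1/(-124 - 51))² = ((2 + 289 - 119) + 1/(-175))² = (172 - 1/175)² = (30099/175)² = 905949801/30625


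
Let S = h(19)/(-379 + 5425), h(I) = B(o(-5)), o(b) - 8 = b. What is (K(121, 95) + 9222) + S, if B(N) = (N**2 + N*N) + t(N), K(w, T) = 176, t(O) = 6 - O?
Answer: 15807443/1682 ≈ 9398.0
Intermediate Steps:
o(b) = 8 + b
B(N) = 6 - N + 2*N**2 (B(N) = (N**2 + N*N) + (6 - N) = (N**2 + N**2) + (6 - N) = 2*N**2 + (6 - N) = 6 - N + 2*N**2)
h(I) = 21 (h(I) = 6 - (8 - 5) + 2*(8 - 5)**2 = 6 - 1*3 + 2*3**2 = 6 - 3 + 2*9 = 6 - 3 + 18 = 21)
S = 7/1682 (S = 21/(-379 + 5425) = 21/5046 = 21*(1/5046) = 7/1682 ≈ 0.0041617)
(K(121, 95) + 9222) + S = (176 + 9222) + 7/1682 = 9398 + 7/1682 = 15807443/1682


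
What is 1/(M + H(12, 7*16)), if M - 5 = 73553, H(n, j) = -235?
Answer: 1/73323 ≈ 1.3638e-5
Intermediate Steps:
M = 73558 (M = 5 + 73553 = 73558)
1/(M + H(12, 7*16)) = 1/(73558 - 235) = 1/73323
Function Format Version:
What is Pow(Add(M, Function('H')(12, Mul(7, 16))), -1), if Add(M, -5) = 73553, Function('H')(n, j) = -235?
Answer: Rational(1, 73323) ≈ 1.3638e-5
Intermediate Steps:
M = 73558 (M = Add(5, 73553) = 73558)
Pow(Add(M, Function('H')(12, Mul(7, 16))), -1) = Pow(Add(73558, -235), -1) = Pow(73323, -1) = Rational(1, 73323)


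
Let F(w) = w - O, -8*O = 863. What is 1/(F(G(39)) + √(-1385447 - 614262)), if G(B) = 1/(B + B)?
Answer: 10502232/195792735817 - 97344*I*√1999709/195792735817 ≈ 5.364e-5 - 0.00070307*I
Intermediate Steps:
O = -863/8 (O = -⅛*863 = -863/8 ≈ -107.88)
G(B) = 1/(2*B)
F(w) = 863/8 + w (F(w) = w - 1*(-863/8) = w + 863/8 = 863/8 + w)
1/(F(G(39)) + √(-1385447 - 614262)) = 1/((863/8 + (½)/39) + √(-1385447 - 614262)) = 1/((863/8 + (½)*(1/39)) + √(-1999709)) = 1/((863/8 + 1/78) + I*√1999709) = 1/(33661/312 + I*√1999709)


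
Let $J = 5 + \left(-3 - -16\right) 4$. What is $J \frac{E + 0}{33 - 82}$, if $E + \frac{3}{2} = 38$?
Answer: $- \frac{4161}{98} \approx -42.459$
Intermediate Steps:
$E = \frac{73}{2}$ ($E = - \frac{3}{2} + 38 = \frac{73}{2} \approx 36.5$)
$J = 57$ ($J = 5 + \left(-3 + 16\right) 4 = 5 + 13 \cdot 4 = 5 + 52 = 57$)
$J \frac{E + 0}{33 - 82} = 57 \frac{\frac{73}{2} + 0}{33 - 82} = 57 \frac{73}{2 \left(-49\right)} = 57 \cdot \frac{73}{2} \left(- \frac{1}{49}\right) = 57 \left(- \frac{73}{98}\right) = - \frac{4161}{98}$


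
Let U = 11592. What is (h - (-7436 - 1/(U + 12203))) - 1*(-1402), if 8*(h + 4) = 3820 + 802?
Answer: 895810369/95180 ≈ 9411.8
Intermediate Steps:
h = 2295/4 (h = -4 + (3820 + 802)/8 = -4 + (⅛)*4622 = -4 + 2311/4 = 2295/4 ≈ 573.75)
(h - (-7436 - 1/(U + 12203))) - 1*(-1402) = (2295/4 - (-7436 - 1/(11592 + 12203))) - 1*(-1402) = (2295/4 - (-7436 - 1/23795)) + 1402 = (2295/4 - 1*(-176939621/23795)) + 1402 = (2295/4 + 176939621/23795) + 1402 = 762368009/95180 + 1402 = 895810369/95180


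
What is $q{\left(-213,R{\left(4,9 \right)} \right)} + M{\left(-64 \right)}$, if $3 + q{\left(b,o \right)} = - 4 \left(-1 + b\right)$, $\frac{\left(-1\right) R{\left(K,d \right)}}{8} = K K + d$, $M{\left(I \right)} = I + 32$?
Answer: $821$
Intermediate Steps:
$M{\left(I \right)} = 32 + I$
$R{\left(K,d \right)} = - 8 d - 8 K^{2}$ ($R{\left(K,d \right)} = - 8 \left(K K + d\right) = - 8 \left(K^{2} + d\right) = - 8 \left(d + K^{2}\right) = - 8 d - 8 K^{2}$)
$q{\left(b,o \right)} = 1 - 4 b$ ($q{\left(b,o \right)} = -3 - 4 \left(-1 + b\right) = -3 - \left(-4 + 4 b\right) = 1 - 4 b$)
$q{\left(-213,R{\left(4,9 \right)} \right)} + M{\left(-64 \right)} = \left(1 - -852\right) + \left(32 - 64\right) = \left(1 + 852\right) - 32 = 853 - 32 = 821$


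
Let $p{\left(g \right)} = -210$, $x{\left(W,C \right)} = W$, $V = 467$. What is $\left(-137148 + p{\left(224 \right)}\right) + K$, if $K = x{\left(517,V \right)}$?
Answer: $-136841$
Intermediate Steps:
$K = 517$
$\left(-137148 + p{\left(224 \right)}\right) + K = \left(-137148 - 210\right) + 517 = -137358 + 517 = -136841$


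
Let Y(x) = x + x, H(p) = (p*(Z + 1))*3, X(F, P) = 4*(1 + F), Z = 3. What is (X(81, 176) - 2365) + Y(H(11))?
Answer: -1773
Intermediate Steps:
X(F, P) = 4 + 4*F
H(p) = 12*p (H(p) = (p*(3 + 1))*3 = (p*4)*3 = (4*p)*3 = 12*p)
Y(x) = 2*x
(X(81, 176) - 2365) + Y(H(11)) = ((4 + 4*81) - 2365) + 2*(12*11) = ((4 + 324) - 2365) + 2*132 = (328 - 2365) + 264 = -2037 + 264 = -1773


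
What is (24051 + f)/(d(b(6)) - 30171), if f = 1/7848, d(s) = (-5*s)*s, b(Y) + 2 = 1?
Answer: -188752249/236821248 ≈ -0.79702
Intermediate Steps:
b(Y) = -1 (b(Y) = -2 + 1 = -1)
d(s) = -5*s**2
f = 1/7848 ≈ 0.00012742
(24051 + f)/(d(b(6)) - 30171) = (24051 + 1/7848)/(-5*(-1)**2 - 30171) = 188752249/(7848*(-5*1 - 30171)) = 188752249/(7848*(-5 - 30171)) = (188752249/7848)/(-30176) = (188752249/7848)*(-1/30176) = -188752249/236821248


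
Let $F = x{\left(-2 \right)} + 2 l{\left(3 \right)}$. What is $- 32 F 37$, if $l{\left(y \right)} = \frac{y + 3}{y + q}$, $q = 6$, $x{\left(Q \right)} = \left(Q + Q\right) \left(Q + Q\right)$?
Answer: $- \frac{61568}{3} \approx -20523.0$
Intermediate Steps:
$x{\left(Q \right)} = 4 Q^{2}$ ($x{\left(Q \right)} = 2 Q 2 Q = 4 Q^{2}$)
$l{\left(y \right)} = \frac{3 + y}{6 + y}$ ($l{\left(y \right)} = \frac{y + 3}{y + 6} = \frac{3 + y}{6 + y}$)
$F = \frac{52}{3}$ ($F = 4 \left(-2\right)^{2} + 2 \frac{3 + 3}{6 + 3} = 4 \cdot 4 + 2 \cdot \frac{1}{9} \cdot 6 = 16 + 2 \cdot \frac{1}{9} \cdot 6 = 16 + 2 \cdot \frac{2}{3} = 16 + \frac{4}{3} = \frac{52}{3} \approx 17.333$)
$- 32 F 37 = \left(-32\right) \frac{52}{3} \cdot 37 = \left(- \frac{1664}{3}\right) 37 = - \frac{61568}{3}$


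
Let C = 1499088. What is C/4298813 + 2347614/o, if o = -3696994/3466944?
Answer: -17494116188952525168/7946342934061 ≈ -2.2015e+6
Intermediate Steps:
o = -1848497/1733472 (o = -3696994*1/3466944 = -1848497/1733472 ≈ -1.0664)
C/4298813 + 2347614/o = 1499088/4298813 + 2347614/(-1848497/1733472) = 1499088*(1/4298813) + 2347614*(-1733472/1848497) = 1499088/4298813 - 4069523135808/1848497 = -17494116188952525168/7946342934061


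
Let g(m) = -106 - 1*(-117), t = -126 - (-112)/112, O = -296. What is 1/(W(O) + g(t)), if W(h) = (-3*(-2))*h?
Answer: -1/1765 ≈ -0.00056657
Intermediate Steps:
t = -125 (t = -126 - (-112)/112 = -126 - 1*(-1) = -126 + 1 = -125)
W(h) = 6*h
g(m) = 11 (g(m) = -106 + 117 = 11)
1/(W(O) + g(t)) = 1/(6*(-296) + 11) = 1/(-1776 + 11) = 1/(-1765) = -1/1765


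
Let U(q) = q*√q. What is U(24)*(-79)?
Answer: -3792*√6 ≈ -9288.5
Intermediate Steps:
U(q) = q^(3/2)
U(24)*(-79) = 24^(3/2)*(-79) = (48*√6)*(-79) = -3792*√6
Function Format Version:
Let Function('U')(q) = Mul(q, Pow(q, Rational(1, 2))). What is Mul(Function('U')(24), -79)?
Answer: Mul(-3792, Pow(6, Rational(1, 2))) ≈ -9288.5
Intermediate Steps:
Function('U')(q) = Pow(q, Rational(3, 2))
Mul(Function('U')(24), -79) = Mul(Pow(24, Rational(3, 2)), -79) = Mul(Mul(48, Pow(6, Rational(1, 2))), -79) = Mul(-3792, Pow(6, Rational(1, 2)))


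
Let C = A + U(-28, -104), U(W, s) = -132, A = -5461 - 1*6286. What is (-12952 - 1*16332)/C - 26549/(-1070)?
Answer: 346709451/12710530 ≈ 27.277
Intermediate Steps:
A = -11747 (A = -5461 - 6286 = -11747)
C = -11879 (C = -11747 - 132 = -11879)
(-12952 - 1*16332)/C - 26549/(-1070) = (-12952 - 1*16332)/(-11879) - 26549/(-1070) = (-12952 - 16332)*(-1/11879) - 26549*(-1/1070) = -29284*(-1/11879) + 26549/1070 = 29284/11879 + 26549/1070 = 346709451/12710530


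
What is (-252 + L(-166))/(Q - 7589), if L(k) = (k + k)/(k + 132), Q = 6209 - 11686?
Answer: 2059/111061 ≈ 0.018539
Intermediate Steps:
Q = -5477
L(k) = 2*k/(132 + k) (L(k) = (2*k)/(132 + k) = 2*k/(132 + k))
(-252 + L(-166))/(Q - 7589) = (-252 + 2*(-166)/(132 - 166))/(-5477 - 7589) = (-252 + 2*(-166)/(-34))/(-13066) = (-252 + 2*(-166)*(-1/34))*(-1/13066) = (-252 + 166/17)*(-1/13066) = -4118/17*(-1/13066) = 2059/111061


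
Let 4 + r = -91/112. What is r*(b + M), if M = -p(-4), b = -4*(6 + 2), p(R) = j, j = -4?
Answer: 539/4 ≈ 134.75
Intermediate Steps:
p(R) = -4
b = -32 (b = -4*8 = -32)
r = -77/16 (r = -4 - 91/112 = -4 - 91*1/112 = -4 - 13/16 = -77/16 ≈ -4.8125)
M = 4 (M = -1*(-4) = 4)
r*(b + M) = -77*(-32 + 4)/16 = -77/16*(-28) = 539/4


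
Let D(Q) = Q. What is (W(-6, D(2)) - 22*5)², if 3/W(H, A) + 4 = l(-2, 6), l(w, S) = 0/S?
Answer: 196249/16 ≈ 12266.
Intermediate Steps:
l(w, S) = 0
W(H, A) = -¾ (W(H, A) = 3/(-4 + 0) = 3/(-4) = 3*(-¼) = -¾)
(W(-6, D(2)) - 22*5)² = (-¾ - 22*5)² = (-¾ - 110)² = (-443/4)² = 196249/16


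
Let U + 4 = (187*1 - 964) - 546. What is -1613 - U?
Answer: -286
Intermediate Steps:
U = -1327 (U = -4 + ((187*1 - 964) - 546) = -4 + ((187 - 964) - 546) = -4 + (-777 - 546) = -4 - 1323 = -1327)
-1613 - U = -1613 - 1*(-1327) = -1613 + 1327 = -286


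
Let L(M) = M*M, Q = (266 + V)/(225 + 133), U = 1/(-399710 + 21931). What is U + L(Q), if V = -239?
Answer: 275272727/48417667756 ≈ 0.0056854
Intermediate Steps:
U = -1/377779 (U = 1/(-377779) = -1/377779 ≈ -2.6471e-6)
Q = 27/358 (Q = (266 - 239)/(225 + 133) = 27/358 ≈ 0.075419)
L(M) = M**2
U + L(Q) = -1/377779 + (27/358)**2 = -1/377779 + 729/128164 = 275272727/48417667756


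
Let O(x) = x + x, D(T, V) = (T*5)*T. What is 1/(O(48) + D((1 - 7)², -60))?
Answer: 1/6576 ≈ 0.00015207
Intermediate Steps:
D(T, V) = 5*T² (D(T, V) = (5*T)*T = 5*T²)
O(x) = 2*x
1/(O(48) + D((1 - 7)², -60)) = 1/(2*48 + 5*((1 - 7)²)²) = 1/(96 + 5*((-6)²)²) = 1/(96 + 5*36²) = 1/(96 + 5*1296) = 1/(96 + 6480) = 1/6576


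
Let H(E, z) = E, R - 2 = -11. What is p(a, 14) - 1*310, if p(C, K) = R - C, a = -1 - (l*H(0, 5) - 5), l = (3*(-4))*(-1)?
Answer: -323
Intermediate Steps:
R = -9 (R = 2 - 11 = -9)
l = 12 (l = -12*(-1) = 12)
a = 4 (a = -1 - (12*0 - 5) = -1 - (0 - 5) = -1 - 1*(-5) = -1 + 5 = 4)
p(C, K) = -9 - C
p(a, 14) - 1*310 = (-9 - 1*4) - 1*310 = (-9 - 4) - 310 = -13 - 310 = -323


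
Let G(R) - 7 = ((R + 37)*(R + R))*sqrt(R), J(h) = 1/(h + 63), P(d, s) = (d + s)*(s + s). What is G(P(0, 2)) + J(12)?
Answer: 526/75 + 1440*sqrt(2) ≈ 2043.5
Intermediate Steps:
P(d, s) = 2*s*(d + s) (P(d, s) = (d + s)*(2*s) = 2*s*(d + s))
J(h) = 1/(63 + h)
G(R) = 7 + 2*R**(3/2)*(37 + R) (G(R) = 7 + ((R + 37)*(R + R))*sqrt(R) = 7 + ((37 + R)*(2*R))*sqrt(R) = 7 + (2*R*(37 + R))*sqrt(R) = 7 + 2*R**(3/2)*(37 + R))
G(P(0, 2)) + J(12) = (7 + 2*(2*2*(0 + 2))**(5/2) + 74*(2*2*(0 + 2))**(3/2)) + 1/(63 + 12) = (7 + 2*(2*2*2)**(5/2) + 74*(2*2*2)**(3/2)) + 1/75 = (7 + 2*8**(5/2) + 74*8**(3/2)) + 1/75 = (7 + 2*(128*sqrt(2)) + 74*(16*sqrt(2))) + 1/75 = (7 + 256*sqrt(2) + 1184*sqrt(2)) + 1/75 = (7 + 1440*sqrt(2)) + 1/75 = 526/75 + 1440*sqrt(2)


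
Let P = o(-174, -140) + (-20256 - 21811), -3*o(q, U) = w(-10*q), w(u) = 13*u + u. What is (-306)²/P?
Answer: -31212/16729 ≈ -1.8657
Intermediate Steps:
w(u) = 14*u
o(q, U) = 140*q/3 (o(q, U) = -14*(-10*q)/3 = -(-140)*q/3 = 140*q/3)
P = -50187 (P = (140/3)*(-174) + (-20256 - 21811) = -8120 - 42067 = -50187)
(-306)²/P = (-306)²/(-50187) = 93636*(-1/50187) = -31212/16729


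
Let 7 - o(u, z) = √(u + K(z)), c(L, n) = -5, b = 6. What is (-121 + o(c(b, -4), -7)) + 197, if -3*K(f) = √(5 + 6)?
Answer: 83 - √(-45 - 3*√11)/3 ≈ 83.0 - 2.4709*I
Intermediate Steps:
K(f) = -√11/3 (K(f) = -√(5 + 6)/3 = -√11/3)
o(u, z) = 7 - √(u - √11/3)
(-121 + o(c(b, -4), -7)) + 197 = (-121 + (7 - √(-3*√11 + 9*(-5))/3)) + 197 = (-121 + (7 - √(-3*√11 - 45)/3)) + 197 = (-121 + (7 - √(-45 - 3*√11)/3)) + 197 = (-114 - √(-45 - 3*√11)/3) + 197 = 83 - √(-45 - 3*√11)/3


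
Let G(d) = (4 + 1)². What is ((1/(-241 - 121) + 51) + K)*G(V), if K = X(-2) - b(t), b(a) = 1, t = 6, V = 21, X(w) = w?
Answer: 434375/362 ≈ 1199.9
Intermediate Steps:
G(d) = 25 (G(d) = 5² = 25)
K = -3 (K = -2 - 1*1 = -2 - 1 = -3)
((1/(-241 - 121) + 51) + K)*G(V) = ((1/(-241 - 121) + 51) - 3)*25 = ((1/(-362) + 51) - 3)*25 = ((-1/362 + 51) - 3)*25 = (18461/362 - 3)*25 = (17375/362)*25 = 434375/362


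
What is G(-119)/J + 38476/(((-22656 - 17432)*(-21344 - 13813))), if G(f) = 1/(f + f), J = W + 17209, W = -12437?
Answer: 5286150565/200084572536072 ≈ 2.6420e-5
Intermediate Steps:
J = 4772 (J = -12437 + 17209 = 4772)
G(f) = 1/(2*f)
G(-119)/J + 38476/(((-22656 - 17432)*(-21344 - 13813))) = ((1/2)/(-119))/4772 + 38476/(((-22656 - 17432)*(-21344 - 13813))) = ((1/2)*(-1/119))*(1/4772) + 38476/((-40088*(-35157))) = -1/238*1/4772 + 38476/1409373816 = -1/1135736 + 38476*(1/1409373816) = -1/1135736 + 9619/352343454 = 5286150565/200084572536072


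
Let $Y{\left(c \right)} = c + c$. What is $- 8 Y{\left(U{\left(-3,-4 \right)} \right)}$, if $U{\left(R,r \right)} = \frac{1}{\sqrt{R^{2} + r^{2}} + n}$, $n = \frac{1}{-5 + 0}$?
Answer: $- \frac{10}{3} \approx -3.3333$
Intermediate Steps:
$n = - \frac{1}{5}$ ($n = \frac{1}{-5} = - \frac{1}{5} \approx -0.2$)
$U{\left(R,r \right)} = \frac{1}{- \frac{1}{5} + \sqrt{R^{2} + r^{2}}}$ ($U{\left(R,r \right)} = \frac{1}{\sqrt{R^{2} + r^{2}} - \frac{1}{5}} = \frac{1}{- \frac{1}{5} + \sqrt{R^{2} + r^{2}}}$)
$Y{\left(c \right)} = 2 c$
$- 8 Y{\left(U{\left(-3,-4 \right)} \right)} = - 8 \cdot 2 \frac{5}{-1 + 5 \sqrt{\left(-3\right)^{2} + \left(-4\right)^{2}}} = - 8 \cdot 2 \frac{5}{-1 + 5 \sqrt{9 + 16}} = - 8 \cdot 2 \frac{5}{-1 + 5 \sqrt{25}} = - 8 \cdot 2 \frac{5}{-1 + 5 \cdot 5} = - 8 \cdot 2 \frac{5}{-1 + 25} = - 8 \cdot 2 \cdot \frac{5}{24} = \left(-8\right) \frac{5}{12} = - \frac{10}{3}$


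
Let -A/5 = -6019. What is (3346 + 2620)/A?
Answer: 5966/30095 ≈ 0.19824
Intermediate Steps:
A = 30095 (A = -5*(-6019) = 30095)
(3346 + 2620)/A = (3346 + 2620)/30095 = 5966*(1/30095) = 5966/30095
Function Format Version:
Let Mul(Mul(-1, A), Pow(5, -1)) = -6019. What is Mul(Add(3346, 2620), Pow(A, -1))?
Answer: Rational(5966, 30095) ≈ 0.19824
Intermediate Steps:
A = 30095 (A = Mul(-5, -6019) = 30095)
Mul(Add(3346, 2620), Pow(A, -1)) = Mul(Add(3346, 2620), Pow(30095, -1)) = Mul(5966, Rational(1, 30095)) = Rational(5966, 30095)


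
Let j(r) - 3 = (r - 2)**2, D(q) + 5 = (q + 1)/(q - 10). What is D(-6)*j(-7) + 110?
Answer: -1135/4 ≈ -283.75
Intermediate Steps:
D(q) = -5 + (1 + q)/(-10 + q) (D(q) = -5 + (q + 1)/(q - 10) = -5 + (1 + q)/(-10 + q))
j(r) = 3 + (-2 + r)**2 (j(r) = 3 + (r - 2)**2 = 3 + (-2 + r)**2)
D(-6)*j(-7) + 110 = ((51 - 4*(-6))/(-10 - 6))*(3 + (-2 - 7)**2) + 110 = ((51 + 24)/(-16))*(3 + (-9)**2) + 110 = (-1/16*75)*(3 + 81) + 110 = -75/16*84 + 110 = -1575/4 + 110 = -1135/4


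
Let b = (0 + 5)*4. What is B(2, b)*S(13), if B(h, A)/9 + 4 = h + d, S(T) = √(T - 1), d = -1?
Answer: -54*√3 ≈ -93.531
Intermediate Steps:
b = 20 (b = 5*4 = 20)
S(T) = √(-1 + T)
B(h, A) = -45 + 9*h (B(h, A) = -36 + 9*(h - 1) = -36 + 9*(-1 + h) = -36 + (-9 + 9*h) = -45 + 9*h)
B(2, b)*S(13) = (-45 + 9*2)*√(-1 + 13) = (-45 + 18)*√12 = -54*√3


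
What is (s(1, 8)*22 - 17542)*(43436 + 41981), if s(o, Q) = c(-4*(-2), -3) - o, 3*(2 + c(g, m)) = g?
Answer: -4497034216/3 ≈ -1.4990e+9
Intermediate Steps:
c(g, m) = -2 + g/3
s(o, Q) = ⅔ - o (s(o, Q) = (-2 + (-4*(-2))/3) - o = (-2 + (⅓)*8) - o = (-2 + 8/3) - o = ⅔ - o)
(s(1, 8)*22 - 17542)*(43436 + 41981) = ((⅔ - 1*1)*22 - 17542)*(43436 + 41981) = ((⅔ - 1)*22 - 17542)*85417 = (-⅓*22 - 17542)*85417 = (-22/3 - 17542)*85417 = -52648/3*85417 = -4497034216/3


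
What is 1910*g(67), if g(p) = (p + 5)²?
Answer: 9901440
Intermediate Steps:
g(p) = (5 + p)²
1910*g(67) = 1910*(5 + 67)² = 1910*72² = 1910*5184 = 9901440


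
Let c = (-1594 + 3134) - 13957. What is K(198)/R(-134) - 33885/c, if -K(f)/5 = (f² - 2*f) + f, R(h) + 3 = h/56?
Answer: 22604122305/624989 ≈ 36167.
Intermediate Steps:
c = -12417 (c = 1540 - 13957 = -12417)
R(h) = -3 + h/56
K(f) = -5*f² + 5*f (K(f) = -5*((f² - 2*f) + f) = -5*(f² - f) = -5*f² + 5*f)
K(198)/R(-134) - 33885/c = (5*198*(1 - 1*198))/(-3 + (1/56)*(-134)) - 33885/(-12417) = (5*198*(1 - 198))/(-3 - 67/28) - 33885*(-1/12417) = (5*198*(-197))/(-151/28) + 11295/4139 = -195030*(-28/151) + 11295/4139 = 5460840/151 + 11295/4139 = 22604122305/624989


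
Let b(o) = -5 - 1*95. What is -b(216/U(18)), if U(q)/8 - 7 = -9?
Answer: 100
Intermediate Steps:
U(q) = -16 (U(q) = 56 + 8*(-9) = 56 - 72 = -16)
b(o) = -100 (b(o) = -5 - 95 = -100)
-b(216/U(18)) = -1*(-100) = 100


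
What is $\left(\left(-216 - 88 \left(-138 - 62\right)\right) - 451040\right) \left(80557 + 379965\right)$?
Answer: $-199708128432$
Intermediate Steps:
$\left(\left(-216 - 88 \left(-138 - 62\right)\right) - 451040\right) \left(80557 + 379965\right) = \left(\left(-216 - 88 \left(-138 - 62\right)\right) - 451040\right) 460522 = \left(\left(-216 - -17600\right) - 451040\right) 460522 = \left(\left(-216 + 17600\right) - 451040\right) 460522 = \left(17384 - 451040\right) 460522 = \left(-433656\right) 460522 = -199708128432$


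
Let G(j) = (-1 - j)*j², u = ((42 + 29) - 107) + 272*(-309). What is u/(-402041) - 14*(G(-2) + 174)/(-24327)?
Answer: 3047397640/9780451407 ≈ 0.31158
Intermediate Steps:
u = -84084 (u = (71 - 107) - 84048 = -36 - 84048 = -84084)
G(j) = j²*(-1 - j)
u/(-402041) - 14*(G(-2) + 174)/(-24327) = -84084/(-402041) - 14*((-2)²*(-1 - 1*(-2)) + 174)/(-24327) = -84084*(-1/402041) - 14*(4*(-1 + 2) + 174)*(-1/24327) = 84084/402041 - 14*(4*1 + 174)*(-1/24327) = 84084/402041 - 14*(4 + 174)*(-1/24327) = 84084/402041 - 14*178*(-1/24327) = 84084/402041 - 2492*(-1/24327) = 84084/402041 + 2492/24327 = 3047397640/9780451407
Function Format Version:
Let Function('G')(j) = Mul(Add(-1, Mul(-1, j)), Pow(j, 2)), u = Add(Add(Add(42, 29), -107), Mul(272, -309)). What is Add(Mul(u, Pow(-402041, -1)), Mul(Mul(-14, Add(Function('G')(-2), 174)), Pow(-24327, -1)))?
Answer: Rational(3047397640, 9780451407) ≈ 0.31158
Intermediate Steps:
u = -84084 (u = Add(Add(71, -107), -84048) = Add(-36, -84048) = -84084)
Function('G')(j) = Mul(Pow(j, 2), Add(-1, Mul(-1, j)))
Add(Mul(u, Pow(-402041, -1)), Mul(Mul(-14, Add(Function('G')(-2), 174)), Pow(-24327, -1))) = Add(Mul(-84084, Pow(-402041, -1)), Mul(Mul(-14, Add(Mul(Pow(-2, 2), Add(-1, Mul(-1, -2))), 174)), Pow(-24327, -1))) = Add(Mul(-84084, Rational(-1, 402041)), Mul(Mul(-14, Add(Mul(4, Add(-1, 2)), 174)), Rational(-1, 24327))) = Add(Rational(84084, 402041), Mul(Mul(-14, Add(Mul(4, 1), 174)), Rational(-1, 24327))) = Add(Rational(84084, 402041), Mul(Mul(-14, Add(4, 174)), Rational(-1, 24327))) = Add(Rational(84084, 402041), Mul(Mul(-14, 178), Rational(-1, 24327))) = Add(Rational(84084, 402041), Mul(-2492, Rational(-1, 24327))) = Add(Rational(84084, 402041), Rational(2492, 24327)) = Rational(3047397640, 9780451407)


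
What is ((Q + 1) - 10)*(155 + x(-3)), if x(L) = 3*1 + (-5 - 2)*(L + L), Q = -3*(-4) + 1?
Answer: 800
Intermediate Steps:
Q = 13 (Q = 12 + 1 = 13)
x(L) = 3 - 14*L
((Q + 1) - 10)*(155 + x(-3)) = ((13 + 1) - 10)*(155 + (3 - 14*(-3))) = (14 - 10)*(155 + (3 + 42)) = 4*(155 + 45) = 4*200 = 800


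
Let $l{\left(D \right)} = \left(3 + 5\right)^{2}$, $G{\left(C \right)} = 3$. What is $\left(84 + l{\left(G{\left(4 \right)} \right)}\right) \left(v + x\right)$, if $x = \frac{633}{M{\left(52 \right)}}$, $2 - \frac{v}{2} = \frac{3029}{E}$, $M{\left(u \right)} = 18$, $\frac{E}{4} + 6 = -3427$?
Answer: $\frac{60372308}{10299} \approx 5862.0$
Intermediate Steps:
$E = -13732$ ($E = -24 + 4 \left(-3427\right) = -24 - 13708 = -13732$)
$v = \frac{30493}{6866}$ ($v = 4 - 2 \frac{3029}{-13732} = 4 - 2 \cdot 3029 \left(- \frac{1}{13732}\right) = 4 - - \frac{3029}{6866} = 4 + \frac{3029}{6866} = \frac{30493}{6866} \approx 4.4412$)
$x = \frac{211}{6}$ ($x = \frac{633}{18} = 633 \cdot \frac{1}{18} = \frac{211}{6} \approx 35.167$)
$l{\left(D \right)} = 64$ ($l{\left(D \right)} = 8^{2} = 64$)
$\left(84 + l{\left(G{\left(4 \right)} \right)}\right) \left(v + x\right) = \left(84 + 64\right) \left(\frac{30493}{6866} + \frac{211}{6}\right) = 148 \cdot \frac{407921}{10299} = \frac{60372308}{10299}$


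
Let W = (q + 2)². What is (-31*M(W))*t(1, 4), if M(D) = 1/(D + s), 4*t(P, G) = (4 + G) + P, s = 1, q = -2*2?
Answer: -279/20 ≈ -13.950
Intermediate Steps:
q = -4
t(P, G) = 1 + G/4 + P/4 (t(P, G) = ((4 + G) + P)/4 = (4 + G + P)/4 = 1 + G/4 + P/4)
W = 4 (W = (-4 + 2)² = (-2)² = 4)
M(D) = 1/(1 + D) (M(D) = 1/(D + 1) = 1/(1 + D))
(-31*M(W))*t(1, 4) = (-31/(1 + 4))*(1 + (¼)*4 + (¼)*1) = (-31/5)*(1 + 1 + ¼) = -31*⅕*(9/4) = -31/5*9/4 = -279/20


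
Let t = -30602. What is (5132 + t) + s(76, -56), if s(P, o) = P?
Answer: -25394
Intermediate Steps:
(5132 + t) + s(76, -56) = (5132 - 30602) + 76 = -25470 + 76 = -25394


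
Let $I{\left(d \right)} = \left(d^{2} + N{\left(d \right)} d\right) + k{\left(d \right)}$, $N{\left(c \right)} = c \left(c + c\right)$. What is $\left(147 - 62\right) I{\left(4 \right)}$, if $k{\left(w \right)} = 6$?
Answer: $12750$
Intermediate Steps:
$N{\left(c \right)} = 2 c^{2}$ ($N{\left(c \right)} = c 2 c = 2 c^{2}$)
$I{\left(d \right)} = 6 + d^{2} + 2 d^{3}$ ($I{\left(d \right)} = \left(d^{2} + 2 d^{2} d\right) + 6 = \left(d^{2} + 2 d^{3}\right) + 6 = 6 + d^{2} + 2 d^{3}$)
$\left(147 - 62\right) I{\left(4 \right)} = \left(147 - 62\right) \left(6 + 4^{2} + 2 \cdot 4^{3}\right) = 85 \left(6 + 16 + 2 \cdot 64\right) = 85 \left(6 + 16 + 128\right) = 85 \cdot 150 = 12750$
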